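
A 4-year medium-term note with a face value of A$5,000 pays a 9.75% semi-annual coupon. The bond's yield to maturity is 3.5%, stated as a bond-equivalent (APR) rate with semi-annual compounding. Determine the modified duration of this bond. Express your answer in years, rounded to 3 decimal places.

3.414 years

Periodic yield y = 0.0175. First find Macaulay duration:
  t   CF        PV=CF/(1+0.0175)^t    t·PV
  1       243.75       239.5577       239.5577
  2       243.75       235.4376       470.8752
  3       243.75       231.3883       694.1649
  4       243.75       227.4086       909.6345
  5       243.75       223.4974     1,117.4872
  6       243.75       219.6535     1,317.9210
  7       243.75       215.8757     1,511.1297
  8     5,243.75     4,564.2207    36,513.7655
  Σ                  6,157.0395    42,774.5356
P = 6,157.0395; Macaulay duration = 42,774.5356 / 6,157.0395 = 6.94726 half-year periods = 3.47363 years.
Modified duration = D_Mac / (1 + y) = 3.47363 / 1.0175 = 3.41389 years.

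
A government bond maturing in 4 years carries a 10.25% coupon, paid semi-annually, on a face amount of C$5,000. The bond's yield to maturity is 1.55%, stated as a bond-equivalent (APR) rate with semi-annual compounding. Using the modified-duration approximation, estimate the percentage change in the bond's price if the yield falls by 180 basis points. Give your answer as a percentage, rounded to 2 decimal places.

+6.21%

Periodic yield y = 0.00775. Modified duration first:
  t   CF        PV=CF/(1+0.00775)^t    t·PV
  1       256.25       254.2793       254.2793
  2       256.25       252.3238       504.6477
  3       256.25       250.3834       751.1501
  4       256.25       248.4578       993.8312
  5       256.25       246.5471     1,232.7353
  6       256.25       244.6510     1,467.9061
  7       256.25       242.7696     1,699.3869
  8     5,256.25     4,941.4404    39,531.5229
  Σ                  6,680.8523    46,435.4596
P = 6,680.8523; D_Mac = 6.95053 half-year periods = 3.47526 yrs; D_mod = 3.47526/(1+0.00775) = 3.44854 yrs.
ΔP/P ≈ -D_mod · Δy = -3.44854 × (-0.018) = +0.062074 = +6.2074%.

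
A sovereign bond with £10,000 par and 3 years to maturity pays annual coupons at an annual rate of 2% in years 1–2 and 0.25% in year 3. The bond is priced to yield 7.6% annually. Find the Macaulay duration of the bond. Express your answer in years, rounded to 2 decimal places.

Periodic yield y = 0.076. Discount each cash flow and weight by its year:
  t   CF        PV=CF/(1+0.076)^t    t·PV
  1       200.00       185.8736       185.8736
  2       200.00       172.7450       345.4900
  3    10,025.00     8,047.2514    24,141.7541
  Σ                  8,405.8700    24,673.1177
Price P = Σ PV = 8,405.8700.
Macaulay duration = Σ(t·PV) / P = 24,673.1177 / 8,405.8700 = 2.93522 years.

2.94 years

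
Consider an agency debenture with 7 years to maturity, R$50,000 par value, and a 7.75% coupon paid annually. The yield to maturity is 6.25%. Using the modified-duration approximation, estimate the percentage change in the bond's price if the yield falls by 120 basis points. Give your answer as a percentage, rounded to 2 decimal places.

Periodic yield y = 0.0625. Modified duration first:
  t   CF        PV=CF/(1+0.0625)^t    t·PV
  1     3,875.00     3,647.0588     3,647.0588
  2     3,875.00     3,432.5260     6,865.0519
  3     3,875.00     3,230.6127     9,691.8380
  4     3,875.00     3,040.5766    12,162.3065
  5     3,875.00     2,861.7192    14,308.5959
  6     3,875.00     2,693.3828    16,160.2965
  7    53,875.00    35,243.9610   246,707.7271
  Σ                 54,149.8370   309,542.8746
P = 54,149.8370; D_Mac = 5.71641 yrs; D_mod = 5.71641/(1+0.0625) = 5.38015 yrs.
ΔP/P ≈ -D_mod · Δy = -5.38015 × (-0.012) = +0.064562 = +6.4562%.

+6.46%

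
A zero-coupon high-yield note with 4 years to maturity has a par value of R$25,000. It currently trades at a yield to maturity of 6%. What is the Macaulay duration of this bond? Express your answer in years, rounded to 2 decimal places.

4.00 years

A zero-coupon bond has a single cash flow at maturity, so its Macaulay duration equals its maturity: 4 years.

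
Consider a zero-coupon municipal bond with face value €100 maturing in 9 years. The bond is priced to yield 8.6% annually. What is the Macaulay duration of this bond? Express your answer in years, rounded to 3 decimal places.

A zero-coupon bond has a single cash flow at maturity, so its Macaulay duration equals its maturity: 9 years.

9.000 years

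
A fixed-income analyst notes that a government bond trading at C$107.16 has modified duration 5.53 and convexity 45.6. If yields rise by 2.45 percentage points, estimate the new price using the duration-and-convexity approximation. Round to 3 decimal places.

Duration effect: -D_mod·Δy = -5.53 × (+0.0245) = -0.135485
Convexity effect: ½·C·(Δy)² = 0.5 × 45.6 × (0.0245)² = +0.0136857
ΔP/P ≈ -0.135485 + 0.0136857 = -0.1217993
New price ≈ 107.16 × (1 - 0.1217993) = 94.107987012.

C$94.108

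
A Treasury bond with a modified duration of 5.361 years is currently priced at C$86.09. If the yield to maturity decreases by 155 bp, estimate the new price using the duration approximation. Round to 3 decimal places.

Duration approximation: ΔP/P ≈ -D_mod · Δy = -5.361 × (-0.0155) = +0.0830955.
New price ≈ 86.09 × (1 + 0.0830955) = 93.243691595.

C$93.244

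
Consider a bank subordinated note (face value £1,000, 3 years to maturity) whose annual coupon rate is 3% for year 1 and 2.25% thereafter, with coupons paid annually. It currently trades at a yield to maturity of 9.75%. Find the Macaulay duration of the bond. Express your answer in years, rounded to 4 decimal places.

2.9105 years

Periodic yield y = 0.0975. Discount each cash flow and weight by its year:
  t   CF        PV=CF/(1+0.0975)^t    t·PV
  1        30.00        27.3349        27.3349
  2        22.50        18.6799        37.3597
  3     1,022.50       773.4811     2,320.4434
  Σ                    819.4958     2,385.1380
Price P = Σ PV = 819.4958.
Macaulay duration = Σ(t·PV) / P = 2,385.1380 / 819.4958 = 2.91049 years.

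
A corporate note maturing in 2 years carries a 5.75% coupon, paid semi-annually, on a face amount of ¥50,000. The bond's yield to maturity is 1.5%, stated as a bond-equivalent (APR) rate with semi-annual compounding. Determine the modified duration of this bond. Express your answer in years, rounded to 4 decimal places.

Periodic yield y = 0.0075. First find Macaulay duration:
  t   CF        PV=CF/(1+0.0075)^t    t·PV
  1     1,437.50     1,426.7990     1,426.7990
  2     1,437.50     1,416.1777     2,832.3553
  3     1,437.50     1,405.6354     4,216.9062
  4    51,437.50    49,922.8802   199,691.5209
  Σ                 54,171.4923   208,167.5815
P = 54,171.4923; Macaulay duration = 208,167.5815 / 54,171.4923 = 3.84275 half-year periods = 1.92138 years.
Modified duration = D_Mac / (1 + y) = 1.92138 / 1.0075 = 1.90707 years.

1.9071 years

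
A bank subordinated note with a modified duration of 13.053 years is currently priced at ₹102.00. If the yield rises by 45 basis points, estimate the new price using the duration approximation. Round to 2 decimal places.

₹96.01

Duration approximation: ΔP/P ≈ -D_mod · Δy = -13.053 × (+0.0045) = -0.0587385.
New price ≈ 102.00 × (1 - 0.0587385) = 96.008673.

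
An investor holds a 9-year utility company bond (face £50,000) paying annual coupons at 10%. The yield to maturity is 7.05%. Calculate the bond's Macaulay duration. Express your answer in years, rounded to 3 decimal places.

Periodic yield y = 0.0705. Discount each cash flow and weight by its year:
  t   CF        PV=CF/(1+0.0705)^t    t·PV
  1     5,000.00     4,670.7146     4,670.7146
  2     5,000.00     4,363.1150     8,726.2300
  3     5,000.00     4,075.7730    12,227.3190
  4     5,000.00     3,807.3545    15,229.4181
  5     5,000.00     3,556.6133    17,783.0664
  6     5,000.00     3,322.3851    19,934.3108
  7     5,000.00     3,103.5826    21,725.0779
  8     5,000.00     2,899.1897    23,193.5175
  9    55,000.00    29,790.8329   268,117.4957
  Σ                 59,589.5607   391,607.1501
Price P = Σ PV = 59,589.5607.
Macaulay duration = Σ(t·PV) / P = 391,607.1501 / 59,589.5607 = 6.57174 years.

6.572 years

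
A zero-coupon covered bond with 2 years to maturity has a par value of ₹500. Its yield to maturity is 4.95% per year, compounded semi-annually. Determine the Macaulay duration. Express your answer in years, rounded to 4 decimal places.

A zero-coupon bond has a single cash flow at maturity, so its Macaulay duration equals its maturity: 2 years.
(Equivalently: 4 semi-annual periods ÷ 2 = 2 years.)

2.0000 years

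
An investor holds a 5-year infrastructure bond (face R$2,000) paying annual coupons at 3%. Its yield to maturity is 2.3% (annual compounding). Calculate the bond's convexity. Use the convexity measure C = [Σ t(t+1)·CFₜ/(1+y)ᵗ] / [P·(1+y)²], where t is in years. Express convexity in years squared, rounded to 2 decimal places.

26.55

With y = 0.023:
  t   CF        PV=CF/(1+0.023)^t    t·PV        t(t+1)·PV
  1        60.00        58.6510        58.6510         117.3021
  2        60.00        57.3324       114.6648         343.9943
  3        60.00        56.0434       168.1302         672.5206
  4        60.00        54.7834       219.1335       1,095.6673
  5     2,060.00     1,838.6076     9,193.0380      55,158.2281
  Σ                  2,065.4178     9,753.6174      57,387.7124
P = 2,065.4178.
Convexity = Σ t(t+1)·PV / [P·(1+y)²] = 57,387.7124 / (2,065.4178 × 1.046529) = 26.54971.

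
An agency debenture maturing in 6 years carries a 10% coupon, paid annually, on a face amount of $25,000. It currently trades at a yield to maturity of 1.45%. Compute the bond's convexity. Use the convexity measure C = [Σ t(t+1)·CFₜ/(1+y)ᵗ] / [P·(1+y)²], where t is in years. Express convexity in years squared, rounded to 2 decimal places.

With y = 0.0145:
  t   CF        PV=CF/(1+0.0145)^t    t·PV        t(t+1)·PV
  1     2,500.00     2,464.2681     2,464.2681       4,928.5362
  2     2,500.00     2,429.0469     4,858.0939      14,574.2816
  3     2,500.00     2,394.3292     7,182.9875      28,731.9499
  4     2,500.00     2,360.1076     9,440.4304      47,202.1520
  5     2,500.00     2,326.3752    11,631.8758      69,791.2548
  6    27,500.00    25,224.3733   151,346.2400   1,059,423.6801
  Σ                 37,198.5003   186,923.8957   1,224,651.8546
P = 37,198.5003.
Convexity = Σ t(t+1)·PV / [P·(1+y)²] = 1,224,651.8546 / (37,198.5003 × 1.029210) = 31.98771.

31.99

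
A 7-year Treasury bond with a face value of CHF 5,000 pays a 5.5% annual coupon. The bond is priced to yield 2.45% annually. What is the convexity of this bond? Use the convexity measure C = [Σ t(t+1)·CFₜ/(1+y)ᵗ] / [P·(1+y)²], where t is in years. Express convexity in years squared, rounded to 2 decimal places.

With y = 0.0245:
  t   CF        PV=CF/(1+0.0245)^t    t·PV        t(t+1)·PV
  1       275.00       268.4236       268.4236         536.8472
  2       275.00       262.0045       524.0090       1,572.0271
  3       275.00       255.7389       767.2167       3,068.8669
  4       275.00       249.6231       998.4926       4,992.4628
  5       275.00       243.6536     1,218.2681       7,309.6088
  6       275.00       237.8269     1,426.9612       9,988.7285
  7     5,275.00     4,452.8568    31,169.9973     249,359.9785
  Σ                  5,970.1274    36,373.3686     276,828.5198
P = 5,970.1274.
Convexity = Σ t(t+1)·PV / [P·(1+y)²] = 276,828.5198 / (5,970.1274 × 1.049600) = 44.17772.

44.18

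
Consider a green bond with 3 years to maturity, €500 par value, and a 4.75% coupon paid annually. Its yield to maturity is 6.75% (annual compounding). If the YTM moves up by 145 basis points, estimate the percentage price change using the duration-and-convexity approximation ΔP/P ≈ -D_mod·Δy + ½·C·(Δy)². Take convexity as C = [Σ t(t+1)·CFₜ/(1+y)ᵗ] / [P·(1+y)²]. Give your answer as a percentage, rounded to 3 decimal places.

With y = 0.0675:
  t   CF        PV=CF/(1+0.0675)^t    t·PV        t(t+1)·PV
  1        23.75        22.2482        22.2482          44.4965
  2        23.75        20.8414        41.6829         125.0487
  3       523.75       430.5468     1,291.6405       5,166.5618
  Σ                    473.6365     1,355.5716       5,336.1070
P = 473.6365; D_Mac = 2.86205 yrs; D_mod = 2.68108 yrs; C = 9.88652.
Duration effect: -2.68108 × (+0.0145) = -0.038876
Convexity effect: 0.5 × 9.88652 × (0.0145)² = +0.0010393
ΔP/P ≈ -0.038876 + 0.0010393 = -0.037836 = -3.7836%.

-3.784%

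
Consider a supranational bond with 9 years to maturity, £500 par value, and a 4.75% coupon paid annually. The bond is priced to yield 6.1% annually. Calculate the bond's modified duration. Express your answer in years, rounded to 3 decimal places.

7.017 years

Periodic yield y = 0.061. First find Macaulay duration:
  t   CF        PV=CF/(1+0.061)^t    t·PV
  1        23.75        22.3845        22.3845
  2        23.75        21.0976        42.1952
  3        23.75        19.8846        59.6539
  4        23.75        18.7414        74.9656
  5        23.75        17.6639        88.3195
  6        23.75        16.6484        99.8901
  7        23.75        15.6912       109.8383
  8        23.75        14.7891       118.3125
  9       523.75       307.3871     2,766.4835
  Σ                    454.2877     3,382.0432
P = 454.2877; Macaulay duration = 3,382.0432 / 454.2877 = 7.44472 years.
Modified duration = D_Mac / (1 + y) = 7.44472 / 1.061 = 7.01670 years.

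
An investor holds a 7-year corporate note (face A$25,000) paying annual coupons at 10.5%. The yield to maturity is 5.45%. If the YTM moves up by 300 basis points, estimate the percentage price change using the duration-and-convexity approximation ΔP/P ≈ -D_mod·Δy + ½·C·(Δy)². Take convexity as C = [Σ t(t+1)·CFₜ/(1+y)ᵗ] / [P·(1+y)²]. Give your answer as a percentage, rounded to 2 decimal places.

With y = 0.0545:
  t   CF        PV=CF/(1+0.0545)^t    t·PV        t(t+1)·PV
  1     2,625.00     2,489.3314     2,489.3314       4,978.6629
  2     2,625.00     2,360.6747     4,721.3493      14,164.0480
  3     2,625.00     2,238.6673     6,716.0019      26,864.0076
  4     2,625.00     2,122.9657     8,491.8627      42,459.3134
  5     2,625.00     2,013.2439    10,066.2194      60,397.3164
  6     2,625.00     1,909.1929    11,455.1572      80,186.1004
  7    27,625.00    19,053.5629   133,374.9403   1,066,999.5227
  Σ                 32,187.6387   177,314.8623   1,296,048.9714
P = 32,187.6387; D_Mac = 5.50879 yrs; D_mod = 5.22408 yrs; C = 36.21088.
Duration effect: -5.22408 × (+0.03) = -0.156722
Convexity effect: 0.5 × 36.21088 × (0.03)² = +0.0162949
ΔP/P ≈ -0.156722 + 0.0162949 = -0.140427 = -14.0427%.

-14.04%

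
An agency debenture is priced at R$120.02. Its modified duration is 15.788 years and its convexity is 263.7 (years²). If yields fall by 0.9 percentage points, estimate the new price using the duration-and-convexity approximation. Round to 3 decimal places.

R$138.356

Duration effect: -D_mod·Δy = -15.788 × (-0.009) = +0.142092
Convexity effect: ½·C·(Δy)² = 0.5 × 263.7 × (-0.009)² = +0.01067985
ΔP/P ≈ +0.142092 + 0.01067985 = +0.15277185
New price ≈ 120.02 × (1 + 0.15277185) = 138.355677437.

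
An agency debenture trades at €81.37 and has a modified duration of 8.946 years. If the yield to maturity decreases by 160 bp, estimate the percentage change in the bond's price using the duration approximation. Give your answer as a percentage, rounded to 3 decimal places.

Duration approximation: ΔP/P ≈ -D_mod · Δy = -8.946 × (-0.016) = +0.143136.
As a percentage: +14.3136%.

+14.314%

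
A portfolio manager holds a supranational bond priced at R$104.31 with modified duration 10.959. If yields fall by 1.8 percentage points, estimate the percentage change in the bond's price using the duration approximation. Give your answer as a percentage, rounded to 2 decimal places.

+19.73%

Duration approximation: ΔP/P ≈ -D_mod · Δy = -10.959 × (-0.018) = +0.197262.
As a percentage: +19.7262%.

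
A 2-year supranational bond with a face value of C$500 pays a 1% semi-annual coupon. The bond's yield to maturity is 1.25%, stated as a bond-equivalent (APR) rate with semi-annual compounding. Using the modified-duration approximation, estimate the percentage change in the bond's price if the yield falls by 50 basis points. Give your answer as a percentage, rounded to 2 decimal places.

Periodic yield y = 0.00625. Modified duration first:
  t   CF        PV=CF/(1+0.00625)^t    t·PV
  1         2.50         2.4845         2.4845
  2         2.50         2.4690         4.9381
  3         2.50         2.4537         7.3611
  4       502.50       490.1314     1,960.5254
  Σ                    497.5386     1,975.3091
P = 497.5386; D_Mac = 3.97016 half-year periods = 1.98508 yrs; D_mod = 1.98508/(1+0.00625) = 1.97275 yrs.
ΔP/P ≈ -D_mod · Δy = -1.97275 × (-0.005) = +0.009864 = +0.9864%.

+0.99%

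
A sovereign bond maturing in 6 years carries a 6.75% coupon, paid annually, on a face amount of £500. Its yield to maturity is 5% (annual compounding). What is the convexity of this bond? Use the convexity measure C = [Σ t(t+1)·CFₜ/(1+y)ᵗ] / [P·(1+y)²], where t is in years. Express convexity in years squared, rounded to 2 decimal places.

With y = 0.05:
  t   CF        PV=CF/(1+0.05)^t    t·PV        t(t+1)·PV
  1        33.75        32.1429        32.1429          64.2857
  2        33.75        30.6122        61.2245         183.6735
  3        33.75        29.1545        87.4636         349.8542
  4        33.75        27.7662       111.0648         555.3242
  5        33.75        26.4440       132.2200         793.3202
  6       533.75       398.2925     2,389.7548      16,728.2837
  Σ                    544.4123     2,813.8706      18,674.7415
P = 544.4123.
Convexity = Σ t(t+1)·PV / [P·(1+y)²] = 18,674.7415 / (544.4123 × 1.102500) = 31.11344.

31.11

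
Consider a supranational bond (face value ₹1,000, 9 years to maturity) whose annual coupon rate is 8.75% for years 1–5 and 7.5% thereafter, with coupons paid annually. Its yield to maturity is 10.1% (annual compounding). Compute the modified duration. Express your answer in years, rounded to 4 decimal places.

Periodic yield y = 0.101. First find Macaulay duration:
  t   CF        PV=CF/(1+0.101)^t    t·PV
  1        87.50        79.4732        79.4732
  2        87.50        72.1827       144.3655
  3        87.50        65.5611       196.6832
  4        87.50        59.5468       238.1874
  5        87.50        54.0843       270.4217
  6        75.00        42.1054       252.6321
  7        75.00        38.2428       267.6998
  8        75.00        34.7346       277.8771
  9     1,075.00       452.1917     4,069.7254
  Σ                    898.1227     5,797.0654
P = 898.1227; Macaulay duration = 5,797.0654 / 898.1227 = 6.45465 years.
Modified duration = D_Mac / (1 + y) = 6.45465 / 1.101 = 5.86253 years.

5.8625 years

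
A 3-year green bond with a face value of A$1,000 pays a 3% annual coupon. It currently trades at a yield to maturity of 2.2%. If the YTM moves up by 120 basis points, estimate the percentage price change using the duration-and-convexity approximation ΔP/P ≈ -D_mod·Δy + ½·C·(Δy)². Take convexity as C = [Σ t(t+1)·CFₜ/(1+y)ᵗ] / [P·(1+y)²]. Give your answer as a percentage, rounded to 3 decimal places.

-3.343%

With y = 0.022:
  t   CF        PV=CF/(1+0.022)^t    t·PV        t(t+1)·PV
  1        30.00        29.3542        29.3542          58.7084
  2        30.00        28.7223        57.4446         172.3339
  3     1,030.00       964.9050     2,894.7149      11,578.8595
  Σ                  1,022.9815     2,981.5137      11,809.9018
P = 1,022.9815; D_Mac = 2.91453 yrs; D_mod = 2.85179 yrs; C = 11.05291.
Duration effect: -2.85179 × (+0.012) = -0.034222
Convexity effect: 0.5 × 11.05291 × (0.012)² = +0.0007958
ΔP/P ≈ -0.034222 + 0.0007958 = -0.033426 = -3.3426%.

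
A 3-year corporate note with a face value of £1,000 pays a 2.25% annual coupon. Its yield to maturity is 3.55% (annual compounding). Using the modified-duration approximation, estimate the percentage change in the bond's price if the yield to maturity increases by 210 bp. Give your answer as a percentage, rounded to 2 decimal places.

Periodic yield y = 0.0355. Modified duration first:
  t   CF        PV=CF/(1+0.0355)^t    t·PV
  1        22.50        21.7286        21.7286
  2        22.50        20.9837        41.9674
  3     1,022.50       920.9011     2,762.7034
  Σ                    963.6135     2,826.3995
P = 963.6135; D_Mac = 2.93313 yrs; D_mod = 2.93313/(1+0.0355) = 2.83257 yrs.
ΔP/P ≈ -D_mod · Δy = -2.83257 × (+0.021) = -0.059484 = -5.9484%.

-5.95%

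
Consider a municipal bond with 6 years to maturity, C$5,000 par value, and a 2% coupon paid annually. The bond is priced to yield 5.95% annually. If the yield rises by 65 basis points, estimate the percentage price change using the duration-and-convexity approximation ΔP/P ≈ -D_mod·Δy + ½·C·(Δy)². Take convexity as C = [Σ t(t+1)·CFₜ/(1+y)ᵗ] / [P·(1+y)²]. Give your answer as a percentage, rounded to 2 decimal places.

-3.41%

With y = 0.0595:
  t   CF        PV=CF/(1+0.0595)^t    t·PV        t(t+1)·PV
  1       100.00        94.3841        94.3841         188.7683
  2       100.00        89.0837       178.1673         534.5020
  3       100.00        84.0809       252.2426       1,008.9703
  4       100.00        79.3590       317.4360       1,587.1799
  5       100.00        74.9023       374.5115       2,247.0692
  6     5,100.00     3,605.4910    21,632.9457     151,430.6199
  Σ                  4,027.3009    22,849.6873     156,997.1095
P = 4,027.3009; D_Mac = 5.67370 yrs; D_mod = 5.35507 yrs; C = 34.72767.
Duration effect: -5.35507 × (+0.0065) = -0.034808
Convexity effect: 0.5 × 34.72767 × (0.0065)² = +0.0007336
ΔP/P ≈ -0.034808 + 0.0007336 = -0.034074 = -3.4074%.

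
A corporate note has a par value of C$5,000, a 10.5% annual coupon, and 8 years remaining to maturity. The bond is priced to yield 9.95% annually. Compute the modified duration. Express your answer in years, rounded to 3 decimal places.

Periodic yield y = 0.0995. First find Macaulay duration:
  t   CF        PV=CF/(1+0.0995)^t    t·PV
  1       525.00       477.4898       477.4898
  2       525.00       434.2790       868.5580
  3       525.00       394.9786     1,184.9359
  4       525.00       359.2348     1,436.9391
  5       525.00       326.7256     1,633.6279
  6       525.00       297.1583     1,782.9499
  7       525.00       270.2668     1,891.8675
  8     5,525.00     2,586.8450    20,694.7603
  Σ                  5,146.9779    29,971.1283
P = 5,146.9779; Macaulay duration = 29,971.1283 / 5,146.9779 = 5.82305 years.
Modified duration = D_Mac / (1 + y) = 5.82305 / 1.0995 = 5.29609 years.

5.296 years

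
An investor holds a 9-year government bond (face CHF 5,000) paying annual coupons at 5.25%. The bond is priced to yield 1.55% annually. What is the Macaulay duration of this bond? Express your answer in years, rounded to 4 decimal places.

7.6273 years

Periodic yield y = 0.0155. Discount each cash flow and weight by its year:
  t   CF        PV=CF/(1+0.0155)^t    t·PV
  1       262.50       258.4934       258.4934
  2       262.50       254.5479       509.0957
  3       262.50       250.6626       751.9878
  4       262.50       246.8366       987.3465
  5       262.50       243.0691     1,215.3453
  6       262.50       239.3590     1,436.1539
  7       262.50       235.7056     1,649.9389
  8       262.50       232.1079     1,856.8630
  9     5,262.50     4,582.1865    41,239.6783
  Σ                  6,542.9684    49,904.9027
Price P = Σ PV = 6,542.9684.
Macaulay duration = Σ(t·PV) / P = 49,904.9027 / 6,542.9684 = 7.62726 years.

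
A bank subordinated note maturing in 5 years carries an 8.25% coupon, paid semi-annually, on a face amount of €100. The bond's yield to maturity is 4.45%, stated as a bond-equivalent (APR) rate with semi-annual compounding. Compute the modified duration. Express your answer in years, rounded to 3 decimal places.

4.174 years

Periodic yield y = 0.02225. First find Macaulay duration:
  t   CF        PV=CF/(1+0.02225)^t    t·PV
  1        4.125         4.0352         4.0352
  2        4.125         3.9474         7.8948
  3        4.125         3.8615        11.5844
  4        4.125         3.7774        15.1097
  5        4.125         3.6952        18.4760
  6        4.125         3.6148        21.6886
  7        4.125         3.5361        24.7527
  8        4.125         3.4591        27.6730
  9        4.125         3.3838        30.4546
  10     104.125        83.5572       835.5719
  Σ                    116.8677       997.2409
P = 116.8677; Macaulay duration = 997.2409 / 116.8677 = 8.53307 half-year periods = 4.26654 years.
Modified duration = D_Mac / (1 + y) = 4.26654 / 1.02225 = 4.17367 years.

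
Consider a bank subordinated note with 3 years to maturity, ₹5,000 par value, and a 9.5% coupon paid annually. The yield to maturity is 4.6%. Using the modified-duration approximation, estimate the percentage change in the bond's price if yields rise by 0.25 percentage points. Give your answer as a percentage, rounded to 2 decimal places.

-0.66%

Periodic yield y = 0.046. Modified duration first:
  t   CF        PV=CF/(1+0.046)^t    t·PV
  1       475.00       454.1109       454.1109
  2       475.00       434.1404       868.2809
  3     5,475.00     4,783.9769    14,351.9306
  Σ                  5,672.2282    15,674.3223
P = 5,672.2282; D_Mac = 2.76334 yrs; D_mod = 2.76334/(1+0.046) = 2.64182 yrs.
ΔP/P ≈ -D_mod · Δy = -2.64182 × (+0.0025) = -0.006605 = -0.6605%.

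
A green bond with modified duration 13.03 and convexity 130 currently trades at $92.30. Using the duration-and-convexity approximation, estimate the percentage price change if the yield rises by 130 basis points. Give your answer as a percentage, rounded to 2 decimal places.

Duration effect: -D_mod·Δy = -13.03 × (+0.013) = -0.169390
Convexity effect: ½·C·(Δy)² = 0.5 × 130 × (0.013)² = +0.0109850
ΔP/P ≈ -0.169390 + 0.0109850 = -0.158405
= -15.8405%.

-15.84%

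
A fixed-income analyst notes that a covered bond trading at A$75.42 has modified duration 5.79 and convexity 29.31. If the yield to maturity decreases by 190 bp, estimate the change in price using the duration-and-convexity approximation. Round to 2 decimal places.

+A$8.70

Duration effect: -D_mod·Δy = -5.79 × (-0.019) = +0.110010
Convexity effect: ½·C·(Δy)² = 0.5 × 29.31 × (-0.019)² = +0.005290455
ΔP/P ≈ +0.110010 + 0.005290455 = +0.115300455
ΔP ≈ 75.42 × (+0.115300455) = +8.6959603161.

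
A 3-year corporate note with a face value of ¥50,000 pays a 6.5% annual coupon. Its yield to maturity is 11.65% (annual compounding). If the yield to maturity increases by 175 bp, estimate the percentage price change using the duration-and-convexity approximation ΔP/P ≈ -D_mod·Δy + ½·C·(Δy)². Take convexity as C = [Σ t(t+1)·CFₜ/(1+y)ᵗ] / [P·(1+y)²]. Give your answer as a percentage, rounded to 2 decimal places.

-4.27%

With y = 0.1165:
  t   CF        PV=CF/(1+0.1165)^t    t·PV        t(t+1)·PV
  1     3,250.00     2,910.8822     2,910.8822       5,821.7644
  2     3,250.00     2,607.1493     5,214.2986      15,642.8959
  3    53,250.00    38,259.8647   114,779.5941     459,118.3764
  Σ                 43,777.8962   122,904.7750     480,583.0368
P = 43,777.8962; D_Mac = 2.80746 yrs; D_mod = 2.51452 yrs; C = 8.80635.
Duration effect: -2.51452 × (+0.0175) = -0.044004
Convexity effect: 0.5 × 8.80635 × (0.0175)² = +0.0013485
ΔP/P ≈ -0.044004 + 0.0013485 = -0.042656 = -4.2656%.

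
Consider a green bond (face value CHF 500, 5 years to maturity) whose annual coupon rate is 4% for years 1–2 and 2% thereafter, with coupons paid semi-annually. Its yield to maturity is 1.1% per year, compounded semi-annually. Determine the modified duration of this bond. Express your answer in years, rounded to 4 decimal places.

Periodic yield y = 0.0055. First find Macaulay duration:
  t   CF        PV=CF/(1+0.0055)^t    t·PV
  1        10.00         9.9453         9.9453
  2        10.00         9.8909        19.7818
  3        10.00         9.8368        29.5104
  4        10.00         9.7830        39.1320
  5         5.00         4.8647        24.3237
  6         5.00         4.8381        29.0288
  7         5.00         4.8117        33.6817
  8         5.00         4.7853        38.2828
  9         5.00         4.7592        42.8325
  10      505.00       478.0470     4,780.4703
  Σ                    541.5621     5,046.9893
P = 541.5621; Macaulay duration = 5,046.9893 / 541.5621 = 9.31932 half-year periods = 4.65966 years.
Modified duration = D_Mac / (1 + y) = 4.65966 / 1.0055 = 4.63417 years.

4.6342 years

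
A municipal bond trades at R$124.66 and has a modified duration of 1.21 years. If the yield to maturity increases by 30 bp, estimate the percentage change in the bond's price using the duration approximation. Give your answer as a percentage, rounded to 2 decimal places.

Duration approximation: ΔP/P ≈ -D_mod · Δy = -1.21 × (+0.003) = -0.003630.
As a percentage: -0.3630%.

-0.36%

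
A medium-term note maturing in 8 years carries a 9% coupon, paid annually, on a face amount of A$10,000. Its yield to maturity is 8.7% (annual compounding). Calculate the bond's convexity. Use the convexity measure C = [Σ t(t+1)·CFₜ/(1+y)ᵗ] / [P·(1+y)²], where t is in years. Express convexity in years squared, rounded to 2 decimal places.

With y = 0.087:
  t   CF        PV=CF/(1+0.087)^t    t·PV        t(t+1)·PV
  1       900.00       827.9669       827.9669       1,655.9338
  2       900.00       761.6991     1,523.3981       4,570.1944
  3       900.00       700.7351     2,102.2053       8,408.8213
  4       900.00       644.6505     2,578.6021      12,893.0103
  5       900.00       593.0548     2,965.2738      17,791.6425
  6       900.00       545.5885     3,273.5313      22,914.7190
  7       900.00       501.9214     3,513.4497      28,107.5976
  8    10,900.00     5,592.2959    44,738.3675     402,645.3071
  Σ                 10,167.9122    61,522.7946     498,987.2259
P = 10,167.9122.
Convexity = Σ t(t+1)·PV / [P·(1+y)²] = 498,987.2259 / (10,167.9122 × 1.181569) = 41.53350.

41.53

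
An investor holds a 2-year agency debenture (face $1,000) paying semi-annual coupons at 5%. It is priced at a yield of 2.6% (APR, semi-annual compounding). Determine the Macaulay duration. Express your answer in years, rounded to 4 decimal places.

1.9299 years

Periodic yield y = 0.013. Discount each cash flow and weight by its period:
  t   CF        PV=CF/(1+0.013)^t    t·PV
  1        25.00        24.6792        24.6792
  2        25.00        24.3625        48.7249
  3        25.00        24.0498        72.1494
  4     1,025.00       973.3882     3,893.5529
  Σ                  1,046.4797     4,039.1064
Price P = Σ PV = 1,046.4797.
Macaulay duration = Σ(t·PV) / P = 4,039.1064 / 1,046.4797 = 3.85971 half-year periods.
In years: 3.85971 / 2 = 1.92985 years.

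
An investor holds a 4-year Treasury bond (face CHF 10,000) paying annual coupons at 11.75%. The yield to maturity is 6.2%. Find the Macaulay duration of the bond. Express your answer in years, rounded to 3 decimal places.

Periodic yield y = 0.062. Discount each cash flow and weight by its year:
  t   CF        PV=CF/(1+0.062)^t    t·PV
  1     1,175.00     1,106.4030     1,106.4030
  2     1,175.00     1,041.8107     2,083.6215
  3     1,175.00       980.9894     2,942.9682
  4    11,175.00     8,785.1557    35,140.6230
  Σ                 11,914.3589    41,273.6157
Price P = Σ PV = 11,914.3589.
Macaulay duration = Σ(t·PV) / P = 41,273.6157 / 11,914.3589 = 3.46419 years.

3.464 years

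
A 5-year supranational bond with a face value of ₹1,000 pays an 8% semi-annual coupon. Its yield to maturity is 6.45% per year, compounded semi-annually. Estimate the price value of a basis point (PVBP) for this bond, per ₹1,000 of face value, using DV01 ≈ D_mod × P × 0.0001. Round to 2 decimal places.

₹0.44

Periodic yield y = 0.03225.
  t   CF        PV=CF/(1+0.03225)^t    t·PV
  1        40.00        38.7503        38.7503
  2        40.00        37.5396        75.0793
  3        40.00        36.3668       109.1005
  4        40.00        35.2306       140.9225
  5        40.00        34.1299       170.6497
  6        40.00        33.0636       198.3818
  7        40.00        32.0306       224.2145
  8        40.00        31.0299       248.2395
  9        40.00        30.0605       270.5444
  10    1,040.00       757.1544     7,571.5435
  Σ                  1,065.3564     9,047.4260
P = 1,065.3564; D_Mac = 8.49239 half-year periods = 4.24620 yrs; D_mod = 4.11354 yrs.
DV01 ≈ 4.11354 × 1,065.3564 × 0.0001 = 0.438238.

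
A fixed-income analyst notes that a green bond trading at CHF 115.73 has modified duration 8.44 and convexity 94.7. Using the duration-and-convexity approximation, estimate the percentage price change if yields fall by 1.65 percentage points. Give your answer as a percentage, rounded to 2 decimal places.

Duration effect: -D_mod·Δy = -8.44 × (-0.0165) = +0.139260
Convexity effect: ½·C·(Δy)² = 0.5 × 94.7 × (-0.0165)² = +0.0128910375
ΔP/P ≈ +0.139260 + 0.0128910375 = +0.1521510375
= +15.21510375%.

+15.22%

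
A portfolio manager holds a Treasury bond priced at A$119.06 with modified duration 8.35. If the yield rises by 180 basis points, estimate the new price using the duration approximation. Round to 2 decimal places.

A$101.17

Duration approximation: ΔP/P ≈ -D_mod · Δy = -8.35 × (+0.018) = -0.150300.
New price ≈ 119.06 × (1 - 0.150300) = 101.165282.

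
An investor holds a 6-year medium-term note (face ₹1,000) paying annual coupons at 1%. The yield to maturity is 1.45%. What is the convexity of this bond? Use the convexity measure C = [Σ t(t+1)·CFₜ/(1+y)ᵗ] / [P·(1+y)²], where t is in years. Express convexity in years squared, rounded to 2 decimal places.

With y = 0.0145:
  t   CF        PV=CF/(1+0.0145)^t    t·PV        t(t+1)·PV
  1        10.00         9.8571         9.8571          19.7141
  2        10.00         9.7162        19.4324          58.2971
  3        10.00         9.5773        28.7319         114.9278
  4        10.00         9.4404        37.7617         188.8086
  5        10.00         9.3055        46.5275         279.1650
  6     1,010.00       926.4224     5,558.5346      38,909.7424
  Σ                    974.3189     5,700.8453      39,570.6551
P = 974.3189.
Convexity = Σ t(t+1)·PV / [P·(1+y)²] = 39,570.6551 / (974.3189 × 1.029210) = 39.46099.

39.46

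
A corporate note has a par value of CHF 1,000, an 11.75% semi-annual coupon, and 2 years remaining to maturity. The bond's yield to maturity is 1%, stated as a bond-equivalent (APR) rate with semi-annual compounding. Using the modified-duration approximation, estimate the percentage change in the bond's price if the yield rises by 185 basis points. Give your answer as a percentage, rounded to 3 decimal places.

Periodic yield y = 0.005. Modified duration first:
  t   CF        PV=CF/(1+0.005)^t    t·PV
  1        58.75        58.4577        58.4577
  2        58.75        58.1669       116.3338
  3        58.75        57.8775       173.6325
  4     1,058.75     1,037.8371     4,151.3483
  Σ                  1,212.3391     4,499.7722
P = 1,212.3391; D_Mac = 3.71164 half-year periods = 1.85582 yrs; D_mod = 1.85582/(1+0.005) = 1.84659 yrs.
ΔP/P ≈ -D_mod · Δy = -1.84659 × (+0.0185) = -0.034162 = -3.4162%.

-3.416%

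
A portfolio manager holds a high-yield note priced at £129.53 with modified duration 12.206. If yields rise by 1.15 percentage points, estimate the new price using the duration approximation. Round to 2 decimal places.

Duration approximation: ΔP/P ≈ -D_mod · Δy = -12.206 × (+0.0115) = -0.140369.
New price ≈ 129.53 × (1 - 0.140369) = 111.34800343.

£111.35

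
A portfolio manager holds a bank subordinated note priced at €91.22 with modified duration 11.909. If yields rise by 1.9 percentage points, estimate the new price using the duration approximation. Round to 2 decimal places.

€70.58

Duration approximation: ΔP/P ≈ -D_mod · Δy = -11.909 × (+0.019) = -0.226271.
New price ≈ 91.22 × (1 - 0.226271) = 70.57955938.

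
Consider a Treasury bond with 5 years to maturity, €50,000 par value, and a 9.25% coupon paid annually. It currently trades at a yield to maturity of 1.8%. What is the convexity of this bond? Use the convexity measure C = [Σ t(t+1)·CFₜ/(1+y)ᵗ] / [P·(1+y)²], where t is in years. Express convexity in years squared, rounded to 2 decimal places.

23.87

With y = 0.018:
  t   CF        PV=CF/(1+0.018)^t    t·PV        t(t+1)·PV
  1     4,625.00     4,543.2220     4,543.2220       9,086.4440
  2     4,625.00     4,462.8900     8,925.7800      26,777.3399
  3     4,625.00     4,383.9784    13,151.9351      52,607.7405
  4     4,625.00     4,306.4621    17,225.8482      86,129.2411
  5    54,625.00    49,963.4662   249,817.3311   1,498,903.9866
  Σ                 67,660.0186   293,664.1164   1,673,504.7522
P = 67,660.0186.
Convexity = Σ t(t+1)·PV / [P·(1+y)²] = 1,673,504.7522 / (67,660.0186 × 1.036324) = 23.86708.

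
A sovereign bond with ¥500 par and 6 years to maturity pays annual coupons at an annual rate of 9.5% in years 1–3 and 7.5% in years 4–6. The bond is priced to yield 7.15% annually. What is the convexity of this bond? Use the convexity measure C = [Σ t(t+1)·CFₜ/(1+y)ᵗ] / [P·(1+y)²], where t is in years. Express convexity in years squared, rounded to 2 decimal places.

27.84

With y = 0.0715:
  t   CF        PV=CF/(1+0.0715)^t    t·PV        t(t+1)·PV
  1        47.50        44.3304        44.3304          88.6608
  2        47.50        41.3723        82.7445         248.2336
  3        47.50        38.6115       115.8346         463.3384
  4        37.50        28.4487       113.7948         568.9742
  5        37.50        26.5504       132.7518         796.5108
  6       537.50       355.1611     2,130.9667      14,916.7670
  Σ                    534.4744     2,620.4229      17,082.4847
P = 534.4744.
Convexity = Σ t(t+1)·PV / [P·(1+y)²] = 17,082.4847 / (534.4744 × 1.148112) = 27.83811.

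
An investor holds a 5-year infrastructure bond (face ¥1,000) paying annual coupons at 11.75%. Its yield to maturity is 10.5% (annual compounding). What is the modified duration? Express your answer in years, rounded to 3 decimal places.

Periodic yield y = 0.105. First find Macaulay duration:
  t   CF        PV=CF/(1+0.105)^t    t·PV
  1       117.50       106.3348       106.3348
  2       117.50        96.2306       192.4613
  3       117.50        87.0865       261.2596
  4       117.50        78.8113       315.2454
  5     1,117.50       678.3224     3,391.6119
  Σ                  1,046.7857     4,266.9130
P = 1,046.7857; Macaulay duration = 4,266.9130 / 1,046.7857 = 4.07620 years.
Modified duration = D_Mac / (1 + y) = 4.07620 / 1.105 = 3.68887 years.

3.689 years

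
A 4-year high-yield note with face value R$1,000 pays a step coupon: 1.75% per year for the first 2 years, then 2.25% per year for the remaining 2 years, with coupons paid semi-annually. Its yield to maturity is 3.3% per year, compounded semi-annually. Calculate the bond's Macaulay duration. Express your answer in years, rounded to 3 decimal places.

3.870 years

Periodic yield y = 0.0165. Discount each cash flow and weight by its period:
  t   CF        PV=CF/(1+0.0165)^t    t·PV
  1         8.75         8.6080         8.6080
  2         8.75         8.4682        16.9365
  3         8.75         8.3308        24.9924
  4         8.75         8.1956        32.7822
  5        11.25        10.3661        51.8305
  6        11.25        10.1978        61.1870
  7        11.25        10.0323        70.2262
  8     1,011.25       887.1549     7,097.2394
  Σ                    951.3537     7,363.8022
Price P = Σ PV = 951.3537.
Macaulay duration = Σ(t·PV) / P = 7,363.8022 / 951.3537 = 7.74034 half-year periods.
In years: 7.74034 / 2 = 3.87017 years.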